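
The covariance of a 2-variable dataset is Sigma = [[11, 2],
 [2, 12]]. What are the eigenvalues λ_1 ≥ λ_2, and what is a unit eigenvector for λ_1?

Step 1 — characteristic polynomial of 2×2 Sigma:
  det(Sigma - λI) = λ² - trace · λ + det = 0.
  trace = 11 + 12 = 23, det = 11·12 - (2)² = 128.
Step 2 — discriminant:
  Δ = trace² - 4·det = 529 - 512 = 17.
Step 3 — eigenvalues:
  λ = (trace ± √Δ)/2 = (23 ± 4.1231)/2,
  λ_1 = 13.5616,  λ_2 = 9.4384.

Step 4 — unit eigenvector for λ_1: solve (Sigma - λ_1 I)v = 0. First row:
  (11 - 13.5616)·v_x + (2)·v_y = 0, i.e. (-2.5616)·v_x + (2)·v_y = 0,
  so v ∝ (b, λ_1 - a) = (2, 2.5616) = u.
  ||u|| = √((2)² + (2.5616)²) = √(10.5616) ≈ 3.2499,
  v_1 = u/||u|| ≈ (0.6154, 0.7882) (||v_1|| = 1).

λ_1 = 13.5616,  λ_2 = 9.4384;  v_1 ≈ (0.6154, 0.7882)


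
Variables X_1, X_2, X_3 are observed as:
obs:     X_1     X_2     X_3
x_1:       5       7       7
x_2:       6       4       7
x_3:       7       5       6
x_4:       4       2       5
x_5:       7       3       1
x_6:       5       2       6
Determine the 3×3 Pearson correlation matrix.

Step 1 — column means:
  mean(X_1) = (5 + 6 + 7 + 4 + 7 + 5) / 6 = 34/6 = 5.6667
  mean(X_2) = (7 + 4 + 5 + 2 + 3 + 2) / 6 = 23/6 = 3.8333
  mean(X_3) = (7 + 7 + 6 + 5 + 1 + 6) / 6 = 32/6 = 5.3333

Step 2 — sample variances and covariances s[i,j] = (1/(n-1)) · Σ_k (x_{k,i} - mean_i) · (x_{k,j} - mean_j), with n-1 = 5:
  s[X_1,X_1] = ((-0.6667)·(-0.6667) + (0.3333)·(0.3333) + (1.3333)·(1.3333) + (-1.6667)·(-1.6667) + (1.3333)·(1.3333) + (-0.6667)·(-0.6667)) / 5 = 7.3333/5 = 1.4667
  s[X_1,X_2] = ((-0.6667)·(3.1667) + (0.3333)·(0.1667) + (1.3333)·(1.1667) + (-1.6667)·(-1.8333) + (1.3333)·(-0.8333) + (-0.6667)·(-1.8333)) / 5 = 2.6667/5 = 0.5333
  s[X_1,X_3] = ((-0.6667)·(1.6667) + (0.3333)·(1.6667) + (1.3333)·(0.6667) + (-1.6667)·(-0.3333) + (1.3333)·(-4.3333) + (-0.6667)·(0.6667)) / 5 = -5.3333/5 = -1.0667
  s[X_2,X_2] = ((3.1667)·(3.1667) + (0.1667)·(0.1667) + (1.1667)·(1.1667) + (-1.8333)·(-1.8333) + (-0.8333)·(-0.8333) + (-1.8333)·(-1.8333)) / 5 = 18.8333/5 = 3.7667
  s[X_2,X_3] = ((3.1667)·(1.6667) + (0.1667)·(1.6667) + (1.1667)·(0.6667) + (-1.8333)·(-0.3333) + (-0.8333)·(-4.3333) + (-1.8333)·(0.6667)) / 5 = 9.3333/5 = 1.8667
  s[X_3,X_3] = ((1.6667)·(1.6667) + (1.6667)·(1.6667) + (0.6667)·(0.6667) + (-0.3333)·(-0.3333) + (-4.3333)·(-4.3333) + (0.6667)·(0.6667)) / 5 = 25.3333/5 = 5.0667
  Sample standard deviations s_i = √(s[i,i]):
  s(X_1) = √(1.4667) = 1.2111
  s(X_2) = √(3.7667) = 1.9408
  s(X_3) = √(5.0667) = 2.2509

Step 3 — r_{ij} = s_{ij} / (s_i · s_j):
  r[X_1,X_1] = 1 (diagonal).
  r[X_1,X_2] = 0.5333 / (1.2111 · 1.9408) = 0.5333 / 2.3504 = 0.2269
  r[X_1,X_3] = -1.0667 / (1.2111 · 2.2509) = -1.0667 / 2.726 = -0.3913
  r[X_2,X_2] = 1 (diagonal).
  r[X_2,X_3] = 1.8667 / (1.9408 · 2.2509) = 1.8667 / 4.3686 = 0.4273
  r[X_3,X_3] = 1 (diagonal).

R is symmetric with unit diagonal. Assembling:

R = [[1, 0.2269, -0.3913],
 [0.2269, 1, 0.4273],
 [-0.3913, 0.4273, 1]]


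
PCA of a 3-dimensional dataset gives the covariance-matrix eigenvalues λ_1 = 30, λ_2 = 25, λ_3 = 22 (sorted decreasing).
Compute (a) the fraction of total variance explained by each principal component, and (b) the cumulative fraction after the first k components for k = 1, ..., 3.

Step 1 — total variance = trace(Sigma) = Σ λ_i = 30 + 25 + 22 = 77.

Step 2 — fraction explained by component i = λ_i / Σ λ:
  PC1: 30/77 = 0.3896
  PC2: 25/77 = 0.3247
  PC3: 22/77 = 0.2857

Step 3 — cumulative fraction after k components = (λ_1 + ... + λ_k) / Σ λ:
  k = 1: 30/77 = 0.3896
  k = 2: (30 + 25)/77 = 55/77 = 0.7143
  k = 3: (30 + 25 + 22)/77 = 77/77 = 1

Summary (fraction, with percent):

explained: PC1 0.3896 (38.96%), PC2 0.3247 (32.47%), PC3 0.2857 (28.57%);  cumulative: 0.3896, 0.7143, 1


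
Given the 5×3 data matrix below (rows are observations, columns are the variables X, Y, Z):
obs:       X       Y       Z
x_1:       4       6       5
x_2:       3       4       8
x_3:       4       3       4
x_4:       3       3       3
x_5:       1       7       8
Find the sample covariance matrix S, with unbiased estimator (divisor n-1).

Step 1 — column means:
  mean(X) = (4 + 3 + 4 + 3 + 1) / 5 = 15/5 = 3
  mean(Y) = (6 + 4 + 3 + 3 + 7) / 5 = 23/5 = 4.6
  mean(Z) = (5 + 8 + 4 + 3 + 8) / 5 = 28/5 = 5.6

Step 2 — sample covariance S[i,j] = (1/(n-1)) · Σ_k (x_{k,i} - mean_i) · (x_{k,j} - mean_j), with n-1 = 4.
  S[X,X] = ((1)·(1) + (0)·(0) + (1)·(1) + (0)·(0) + (-2)·(-2)) / 4 = 6/4 = 1.5
  S[X,Y] = ((1)·(1.4) + (0)·(-0.6) + (1)·(-1.6) + (0)·(-1.6) + (-2)·(2.4)) / 4 = -5/4 = -1.25
  S[X,Z] = ((1)·(-0.6) + (0)·(2.4) + (1)·(-1.6) + (0)·(-2.6) + (-2)·(2.4)) / 4 = -7/4 = -1.75
  S[Y,Y] = ((1.4)·(1.4) + (-0.6)·(-0.6) + (-1.6)·(-1.6) + (-1.6)·(-1.6) + (2.4)·(2.4)) / 4 = 13.2/4 = 3.3
  S[Y,Z] = ((1.4)·(-0.6) + (-0.6)·(2.4) + (-1.6)·(-1.6) + (-1.6)·(-2.6) + (2.4)·(2.4)) / 4 = 10.2/4 = 2.55
  S[Z,Z] = ((-0.6)·(-0.6) + (2.4)·(2.4) + (-1.6)·(-1.6) + (-2.6)·(-2.6) + (2.4)·(2.4)) / 4 = 21.2/4 = 5.3

S is symmetric (S[j,i] = S[i,j]). Assembling:

S = [[1.5, -1.25, -1.75],
 [-1.25, 3.3, 2.55],
 [-1.75, 2.55, 5.3]]


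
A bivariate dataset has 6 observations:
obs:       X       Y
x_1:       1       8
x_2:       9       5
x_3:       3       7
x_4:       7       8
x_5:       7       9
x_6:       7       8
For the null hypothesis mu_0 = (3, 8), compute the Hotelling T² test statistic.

Step 1 — sample mean vector:
  mean(X) = (1 + 9 + 3 + 7 + 7 + 7) / 6 = 34/6 = 5.6667
  mean(Y) = (8 + 5 + 7 + 8 + 9 + 8) / 6 = 45/6 = 7.5
  x̄ = (5.6667, 7.5),  deviation x̄ - mu_0 = (5.6667, 7.5) - (3, 8) = (2.6667, -0.5).

Step 2 — sample covariance matrix, S[i,j] = (1/(n-1)) · Σ_k (x_{k,i} - mean_i) · (x_{k,j} - mean_j), divisor n-1 = 5:
  S[X,X] = ((-4.6667)·(-4.6667) + (3.3333)·(3.3333) + (-2.6667)·(-2.6667) + (1.3333)·(1.3333) + (1.3333)·(1.3333) + (1.3333)·(1.3333)) / 5 = 45.3333/5 = 9.0667
  S[X,Y] = ((-4.6667)·(0.5) + (3.3333)·(-2.5) + (-2.6667)·(-0.5) + (1.3333)·(0.5) + (1.3333)·(1.5) + (1.3333)·(0.5)) / 5 = -6/5 = -1.2
  S[Y,Y] = ((0.5)·(0.5) + (-2.5)·(-2.5) + (-0.5)·(-0.5) + (0.5)·(0.5) + (1.5)·(1.5) + (0.5)·(0.5)) / 5 = 9.5/5 = 1.9
  S = [[9.0667, -1.2],
 [-1.2, 1.9]].

Step 3 — invert S. det(S) = 9.0667·1.9 - (-1.2)² = 15.7867.
  S^{-1} = (1/det) · [[d, -b], [-b, a]] = [[0.1204, 0.076],
 [0.076, 0.5743]].

Step 4 — quadratic form (x̄ - mu_0)^T · S^{-1} · (x̄ - mu_0):
  S^{-1} · (x̄ - mu_0) = (0.2829, -0.0845),
  (x̄ - mu_0)^T · [...] = (2.6667)·(0.2829) + (-0.5)·(-0.0845) = 0.7967.

Step 5 — scale by n: T² = 6 · 0.7967 = 4.7804.

T² ≈ 4.7804


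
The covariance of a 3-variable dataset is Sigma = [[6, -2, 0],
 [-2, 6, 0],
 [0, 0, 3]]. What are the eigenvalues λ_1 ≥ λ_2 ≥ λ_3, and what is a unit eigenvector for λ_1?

Step 1 — characteristic polynomial p(λ) = det(λI - Sigma) = λ³ - tr·λ² + c_1·λ - det, where tr = trace, c_1 = sum of the principal 2×2 minors, det = det(Sigma):
  tr = 6 + 6 + 3 = 15,
  c_1 = (6·6 - (-2)²) + (6·3 - (0)²) + (6·3 - (0)²) = 32 + 18 + 18 = 68,
  det = 6·(6·3 - (0)²) - (-2)·((-2)·3 - (0)·(0)) + (0)·((-2)·(0) - 6·(0)) = 6·(18) - (-2)·(-6) + (0)·(0) = 96.
  So p(λ) = λ³ - 15λ² + 68λ - 96.
Step 2 — look for an integer root (rational root theorem: any rational root is an integer divisor of 96). Testing λ = 3:
  p(3) = 27 - 135 + 204 - 96 = 0  ✓
  Dividing out (λ - 3): p(λ) = (λ - 3)(λ² - 12λ + 32).
Step 3 — remaining eigenvalues from the quadratic λ² - 12λ + 32 = 0:
  Δ = 12² - 4·32 = 144 - 128 = 16,  λ = (12 ± √16)/2 = (12 ± 4)/2 = 8 or 4.
  Sorted: λ_1 = 8,  λ_2 = 4,  λ_3 = 3  (check: sum = 15 = tr ✓).

Step 4 — unit eigenvector for λ_1 = 8: v spans the null space of (Sigma - λ_1 I), whose rows are
  r_1 = (-2, -2, 0),  r_2 = (-2, -2, 0),  r_3 = (0, 0, -5).
  v is orthogonal to every row, so take v ∝ r_1 × r_3 = ((-2)·(-5) - (0)·(0), (0)·(0) - (-2)·(-5), (-2)·(0) - (-2)·(0)) = (10, -10, 0).
  Rescale (divide by 10): u = (1, -1, 0).
  ||u|| = √((1)² + (-1)² + (0)²) = √(2) ≈ 1.4142,  v_1 = u/||u|| ≈ (0.7071, -0.7071, 0) (||v_1|| = 1).

λ_1 = 8,  λ_2 = 4,  λ_3 = 3;  v_1 ≈ (0.7071, -0.7071, 0)


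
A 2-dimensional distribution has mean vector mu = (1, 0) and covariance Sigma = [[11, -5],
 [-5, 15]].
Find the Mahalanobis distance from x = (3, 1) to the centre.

Step 1 — centre the observation: (x - mu) = (2, 1).

Step 2 — invert Sigma. det(Sigma) = 11·15 - (-5)² = 140.
  Sigma^{-1} = (1/det) · [[d, -b], [-b, a]] = [[0.1071, 0.0357],
 [0.0357, 0.0786]].

Step 3 — form the quadratic (x - mu)^T · Sigma^{-1} · (x - mu):
  Sigma^{-1} · (x - mu) = (0.25, 0.15).
  (x - mu)^T · [Sigma^{-1} · (x - mu)] = (2)·(0.25) + (1)·(0.15) = 0.65.

Step 4 — take square root: d = √(0.65) ≈ 0.8062.

d(x, mu) = √(0.65) ≈ 0.8062


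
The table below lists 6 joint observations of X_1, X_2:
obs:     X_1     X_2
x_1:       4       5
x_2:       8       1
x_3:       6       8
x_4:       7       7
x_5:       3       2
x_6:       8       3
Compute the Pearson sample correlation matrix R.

Step 1 — column means:
  mean(X_1) = (4 + 8 + 6 + 7 + 3 + 8) / 6 = 36/6 = 6
  mean(X_2) = (5 + 1 + 8 + 7 + 2 + 3) / 6 = 26/6 = 4.3333

Step 2 — sample variances and covariances s[i,j] = (1/(n-1)) · Σ_k (x_{k,i} - mean_i) · (x_{k,j} - mean_j), with n-1 = 5:
  s[X_1,X_1] = ((-2)·(-2) + (2)·(2) + (0)·(0) + (1)·(1) + (-3)·(-3) + (2)·(2)) / 5 = 22/5 = 4.4
  s[X_1,X_2] = ((-2)·(0.6667) + (2)·(-3.3333) + (0)·(3.6667) + (1)·(2.6667) + (-3)·(-2.3333) + (2)·(-1.3333)) / 5 = -1/5 = -0.2
  s[X_2,X_2] = ((0.6667)·(0.6667) + (-3.3333)·(-3.3333) + (3.6667)·(3.6667) + (2.6667)·(2.6667) + (-2.3333)·(-2.3333) + (-1.3333)·(-1.3333)) / 5 = 39.3333/5 = 7.8667
  Sample standard deviations s_i = √(s[i,i]):
  s(X_1) = √(4.4) = 2.0976
  s(X_2) = √(7.8667) = 2.8048

Step 3 — r_{ij} = s_{ij} / (s_i · s_j):
  r[X_1,X_1] = 1 (diagonal).
  r[X_1,X_2] = -0.2 / (2.0976 · 2.8048) = -0.2 / 5.8833 = -0.034
  r[X_2,X_2] = 1 (diagonal).

R is symmetric with unit diagonal. Assembling:

R = [[1, -0.034],
 [-0.034, 1]]


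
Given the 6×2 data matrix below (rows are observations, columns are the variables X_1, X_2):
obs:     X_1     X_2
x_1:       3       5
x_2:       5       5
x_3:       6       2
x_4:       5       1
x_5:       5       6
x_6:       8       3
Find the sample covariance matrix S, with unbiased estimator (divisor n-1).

Step 1 — column means:
  mean(X_1) = (3 + 5 + 6 + 5 + 5 + 8) / 6 = 32/6 = 5.3333
  mean(X_2) = (5 + 5 + 2 + 1 + 6 + 3) / 6 = 22/6 = 3.6667

Step 2 — sample covariance S[i,j] = (1/(n-1)) · Σ_k (x_{k,i} - mean_i) · (x_{k,j} - mean_j), with n-1 = 5.
  S[X_1,X_1] = ((-2.3333)·(-2.3333) + (-0.3333)·(-0.3333) + (0.6667)·(0.6667) + (-0.3333)·(-0.3333) + (-0.3333)·(-0.3333) + (2.6667)·(2.6667)) / 5 = 13.3333/5 = 2.6667
  S[X_1,X_2] = ((-2.3333)·(1.3333) + (-0.3333)·(1.3333) + (0.6667)·(-1.6667) + (-0.3333)·(-2.6667) + (-0.3333)·(2.3333) + (2.6667)·(-0.6667)) / 5 = -6.3333/5 = -1.2667
  S[X_2,X_2] = ((1.3333)·(1.3333) + (1.3333)·(1.3333) + (-1.6667)·(-1.6667) + (-2.6667)·(-2.6667) + (2.3333)·(2.3333) + (-0.6667)·(-0.6667)) / 5 = 19.3333/5 = 3.8667

S is symmetric (S[j,i] = S[i,j]). Assembling:

S = [[2.6667, -1.2667],
 [-1.2667, 3.8667]]


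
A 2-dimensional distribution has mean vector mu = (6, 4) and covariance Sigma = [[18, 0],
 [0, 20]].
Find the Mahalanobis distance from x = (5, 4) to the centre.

Step 1 — centre the observation: (x - mu) = (-1, 0).

Step 2 — invert Sigma. det(Sigma) = 18·20 - (0)² = 360.
  Sigma^{-1} = (1/det) · [[d, -b], [-b, a]] = [[0.0556, 0],
 [0, 0.05]].

Step 3 — form the quadratic (x - mu)^T · Sigma^{-1} · (x - mu):
  Sigma^{-1} · (x - mu) = (-0.0556, 0).
  (x - mu)^T · [Sigma^{-1} · (x - mu)] = (-1)·(-0.0556) + (0)·(0) = 0.0556.

Step 4 — take square root: d = √(0.0556) ≈ 0.2357.

d(x, mu) = √(0.0556) ≈ 0.2357


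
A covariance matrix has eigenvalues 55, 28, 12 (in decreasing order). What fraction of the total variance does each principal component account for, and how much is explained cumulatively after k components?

Step 1 — total variance = trace(Sigma) = Σ λ_i = 55 + 28 + 12 = 95.

Step 2 — fraction explained by component i = λ_i / Σ λ:
  PC1: 55/95 = 0.5789
  PC2: 28/95 = 0.2947
  PC3: 12/95 = 0.1263

Step 3 — cumulative fraction after k components = (λ_1 + ... + λ_k) / Σ λ:
  k = 1: 55/95 = 0.5789
  k = 2: (55 + 28)/95 = 83/95 = 0.8737
  k = 3: (55 + 28 + 12)/95 = 95/95 = 1

Summary (fraction, with percent):

explained: PC1 0.5789 (57.89%), PC2 0.2947 (29.47%), PC3 0.1263 (12.63%);  cumulative: 0.5789, 0.8737, 1


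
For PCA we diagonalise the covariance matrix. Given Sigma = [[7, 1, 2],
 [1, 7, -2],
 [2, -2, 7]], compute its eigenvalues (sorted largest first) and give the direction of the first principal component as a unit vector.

Step 1 — characteristic polynomial p(λ) = det(λI - Sigma) = λ³ - tr·λ² + c_1·λ - det, where tr = trace, c_1 = sum of the principal 2×2 minors, det = det(Sigma):
  tr = 7 + 7 + 7 = 21,
  c_1 = (7·7 - (1)²) + (7·7 - (2)²) + (7·7 - (-2)²) = 48 + 45 + 45 = 138,
  det = 7·(7·7 - (-2)²) - (1)·((1)·7 - (-2)·(2)) + (2)·((1)·(-2) - 7·(2)) = 7·(45) - (1)·(11) + (2)·(-16) = 272.
  So p(λ) = λ³ - 21λ² + 138λ - 272.
Step 2 — look for an integer root (rational root theorem: any rational root is an integer divisor of 272). Testing λ = 8:
  p(8) = 512 - 1344 + 1104 - 272 = 0  ✓
  Dividing out (λ - 8): p(λ) = (λ - 8)(λ² - 13λ + 34).
Step 3 — remaining eigenvalues from the quadratic λ² - 13λ + 34 = 0:
  Δ = 13² - 4·34 = 169 - 136 = 33,  λ = (13 ± √33)/2 = (13 ± 5.7446)/2 ≈ 9.3723 or 3.6277.
  Sorted: λ_1 = 9.3723,  λ_2 = 8,  λ_3 = 3.6277  (check: sum = 21 = tr ✓).

Step 4 — unit eigenvector for λ_1 ≈ 9.3723: v spans the null space of (Sigma - λ_1 I), whose rows are
  r_1 = (-2.3723, 1, 2),  r_2 = (1, -2.3723, -2),  r_3 = (2, -2, -2.3723).
  v is orthogonal to every row, so take v ∝ r_1 × r_2 = ((1)·(-2) - (2)·(-2.3723), (2)·(1) - (-2.3723)·(-2), (-2.3723)·(-2.3723) - (1)·(1)) ≈ (2.7446, -2.7446, 4.6277).
  Let u = (2.7446, -2.7446, 4.6277).
  ||u|| = √((2.7446)² + (-2.7446)² + (4.6277)²) = √(36.481) ≈ 6.04,  v_1 = u/||u|| ≈ (0.4544, -0.4544, 0.7662) (||v_1|| = 1).

λ_1 = 9.3723,  λ_2 = 8,  λ_3 = 3.6277;  v_1 ≈ (0.4544, -0.4544, 0.7662)


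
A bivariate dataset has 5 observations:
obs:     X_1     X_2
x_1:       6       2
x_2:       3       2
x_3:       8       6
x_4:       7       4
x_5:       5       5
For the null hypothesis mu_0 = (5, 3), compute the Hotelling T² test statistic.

Step 1 — sample mean vector:
  mean(X_1) = (6 + 3 + 8 + 7 + 5) / 5 = 29/5 = 5.8
  mean(X_2) = (2 + 2 + 6 + 4 + 5) / 5 = 19/5 = 3.8
  x̄ = (5.8, 3.8),  deviation x̄ - mu_0 = (5.8, 3.8) - (5, 3) = (0.8, 0.8).

Step 2 — sample covariance matrix, S[i,j] = (1/(n-1)) · Σ_k (x_{k,i} - mean_i) · (x_{k,j} - mean_j), divisor n-1 = 4:
  S[X_1,X_1] = ((0.2)·(0.2) + (-2.8)·(-2.8) + (2.2)·(2.2) + (1.2)·(1.2) + (-0.8)·(-0.8)) / 4 = 14.8/4 = 3.7
  S[X_1,X_2] = ((0.2)·(-1.8) + (-2.8)·(-1.8) + (2.2)·(2.2) + (1.2)·(0.2) + (-0.8)·(1.2)) / 4 = 8.8/4 = 2.2
  S[X_2,X_2] = ((-1.8)·(-1.8) + (-1.8)·(-1.8) + (2.2)·(2.2) + (0.2)·(0.2) + (1.2)·(1.2)) / 4 = 12.8/4 = 3.2
  S = [[3.7, 2.2],
 [2.2, 3.2]].

Step 3 — invert S. det(S) = 3.7·3.2 - (2.2)² = 7.
  S^{-1} = (1/det) · [[d, -b], [-b, a]] = [[0.4571, -0.3143],
 [-0.3143, 0.5286]].

Step 4 — quadratic form (x̄ - mu_0)^T · S^{-1} · (x̄ - mu_0):
  S^{-1} · (x̄ - mu_0) = (0.1143, 0.1714),
  (x̄ - mu_0)^T · [...] = (0.8)·(0.1143) + (0.8)·(0.1714) = 0.2286.

Step 5 — scale by n: T² = 5 · 0.2286 = 1.1429.

T² ≈ 1.1429


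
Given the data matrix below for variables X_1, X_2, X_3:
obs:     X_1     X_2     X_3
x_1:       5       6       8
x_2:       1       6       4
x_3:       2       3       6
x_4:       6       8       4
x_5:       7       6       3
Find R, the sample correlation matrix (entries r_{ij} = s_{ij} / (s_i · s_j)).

Step 1 — column means:
  mean(X_1) = (5 + 1 + 2 + 6 + 7) / 5 = 21/5 = 4.2
  mean(X_2) = (6 + 6 + 3 + 8 + 6) / 5 = 29/5 = 5.8
  mean(X_3) = (8 + 4 + 6 + 4 + 3) / 5 = 25/5 = 5

Step 2 — sample variances and covariances s[i,j] = (1/(n-1)) · Σ_k (x_{k,i} - mean_i) · (x_{k,j} - mean_j), with n-1 = 4:
  s[X_1,X_1] = ((0.8)·(0.8) + (-3.2)·(-3.2) + (-2.2)·(-2.2) + (1.8)·(1.8) + (2.8)·(2.8)) / 4 = 26.8/4 = 6.7
  s[X_1,X_2] = ((0.8)·(0.2) + (-3.2)·(0.2) + (-2.2)·(-2.8) + (1.8)·(2.2) + (2.8)·(0.2)) / 4 = 10.2/4 = 2.55
  s[X_1,X_3] = ((0.8)·(3) + (-3.2)·(-1) + (-2.2)·(1) + (1.8)·(-1) + (2.8)·(-2)) / 4 = -4/4 = -1
  s[X_2,X_2] = ((0.2)·(0.2) + (0.2)·(0.2) + (-2.8)·(-2.8) + (2.2)·(2.2) + (0.2)·(0.2)) / 4 = 12.8/4 = 3.2
  s[X_2,X_3] = ((0.2)·(3) + (0.2)·(-1) + (-2.8)·(1) + (2.2)·(-1) + (0.2)·(-2)) / 4 = -5/4 = -1.25
  s[X_3,X_3] = ((3)·(3) + (-1)·(-1) + (1)·(1) + (-1)·(-1) + (-2)·(-2)) / 4 = 16/4 = 4
  Sample standard deviations s_i = √(s[i,i]):
  s(X_1) = √(6.7) = 2.5884
  s(X_2) = √(3.2) = 1.7889
  s(X_3) = √(4) = 2

Step 3 — r_{ij} = s_{ij} / (s_i · s_j):
  r[X_1,X_1] = 1 (diagonal).
  r[X_1,X_2] = 2.55 / (2.5884 · 1.7889) = 2.55 / 4.6303 = 0.5507
  r[X_1,X_3] = -1 / (2.5884 · 2) = -1 / 5.1769 = -0.1932
  r[X_2,X_2] = 1 (diagonal).
  r[X_2,X_3] = -1.25 / (1.7889 · 2) = -1.25 / 3.5777 = -0.3494
  r[X_3,X_3] = 1 (diagonal).

R is symmetric with unit diagonal. Assembling:

R = [[1, 0.5507, -0.1932],
 [0.5507, 1, -0.3494],
 [-0.1932, -0.3494, 1]]


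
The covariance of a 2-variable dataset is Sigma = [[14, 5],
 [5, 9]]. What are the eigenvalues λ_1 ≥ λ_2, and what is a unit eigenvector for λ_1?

Step 1 — characteristic polynomial of 2×2 Sigma:
  det(Sigma - λI) = λ² - trace · λ + det = 0.
  trace = 14 + 9 = 23, det = 14·9 - (5)² = 101.
Step 2 — discriminant:
  Δ = trace² - 4·det = 529 - 404 = 125.
Step 3 — eigenvalues:
  λ = (trace ± √Δ)/2 = (23 ± 11.1803)/2,
  λ_1 = 17.0902,  λ_2 = 5.9098.

Step 4 — unit eigenvector for λ_1: solve (Sigma - λ_1 I)v = 0. First row:
  (14 - 17.0902)·v_x + (5)·v_y = 0, i.e. (-3.0902)·v_x + (5)·v_y = 0,
  so v ∝ (b, λ_1 - a) = (5, 3.0902) = u.
  ||u|| = √((5)² + (3.0902)²) = √(34.5492) ≈ 5.8779,
  v_1 = u/||u|| ≈ (0.8507, 0.5257) (||v_1|| = 1).

λ_1 = 17.0902,  λ_2 = 5.9098;  v_1 ≈ (0.8507, 0.5257)


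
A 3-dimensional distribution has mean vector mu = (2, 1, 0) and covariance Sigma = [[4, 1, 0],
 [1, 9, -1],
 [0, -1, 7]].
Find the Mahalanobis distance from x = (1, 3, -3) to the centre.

Step 1 — centre the observation: (x - mu) = (-1, 2, -3).

Step 2 — invert Sigma (cofactor / det for 3×3, or solve directly):
  Sigma^{-1} = [[0.2573, -0.029, -0.0041],
 [-0.029, 0.1162, 0.0166],
 [-0.0041, 0.0166, 0.1452]].

Step 3 — form the quadratic (x - mu)^T · Sigma^{-1} · (x - mu):
  Sigma^{-1} · (x - mu) = (-0.3029, 0.2116, -0.3983).
  (x - mu)^T · [Sigma^{-1} · (x - mu)] = (-1)·(-0.3029) + (2)·(0.2116) + (-3)·(-0.3983) = 1.9212.

Step 4 — take square root: d = √(1.9212) ≈ 1.3861.

d(x, mu) = √(1.9212) ≈ 1.3861


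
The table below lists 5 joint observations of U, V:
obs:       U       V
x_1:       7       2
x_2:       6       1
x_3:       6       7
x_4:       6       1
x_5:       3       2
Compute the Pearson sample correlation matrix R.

Step 1 — column means:
  mean(U) = (7 + 6 + 6 + 6 + 3) / 5 = 28/5 = 5.6
  mean(V) = (2 + 1 + 7 + 1 + 2) / 5 = 13/5 = 2.6

Step 2 — sample variances and covariances s[i,j] = (1/(n-1)) · Σ_k (x_{k,i} - mean_i) · (x_{k,j} - mean_j), with n-1 = 4:
  s[U,U] = ((1.4)·(1.4) + (0.4)·(0.4) + (0.4)·(0.4) + (0.4)·(0.4) + (-2.6)·(-2.6)) / 4 = 9.2/4 = 2.3
  s[U,V] = ((1.4)·(-0.6) + (0.4)·(-1.6) + (0.4)·(4.4) + (0.4)·(-1.6) + (-2.6)·(-0.6)) / 4 = 1.2/4 = 0.3
  s[V,V] = ((-0.6)·(-0.6) + (-1.6)·(-1.6) + (4.4)·(4.4) + (-1.6)·(-1.6) + (-0.6)·(-0.6)) / 4 = 25.2/4 = 6.3
  Sample standard deviations s_i = √(s[i,i]):
  s(U) = √(2.3) = 1.5166
  s(V) = √(6.3) = 2.51

Step 3 — r_{ij} = s_{ij} / (s_i · s_j):
  r[U,U] = 1 (diagonal).
  r[U,V] = 0.3 / (1.5166 · 2.51) = 0.3 / 3.8066 = 0.0788
  r[V,V] = 1 (diagonal).

R is symmetric with unit diagonal. Assembling:

R = [[1, 0.0788],
 [0.0788, 1]]


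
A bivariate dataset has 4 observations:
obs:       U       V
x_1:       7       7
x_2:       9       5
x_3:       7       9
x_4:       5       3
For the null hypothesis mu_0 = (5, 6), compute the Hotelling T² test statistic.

Step 1 — sample mean vector:
  mean(U) = (7 + 9 + 7 + 5) / 4 = 28/4 = 7
  mean(V) = (7 + 5 + 9 + 3) / 4 = 24/4 = 6
  x̄ = (7, 6),  deviation x̄ - mu_0 = (7, 6) - (5, 6) = (2, 0).

Step 2 — sample covariance matrix, S[i,j] = (1/(n-1)) · Σ_k (x_{k,i} - mean_i) · (x_{k,j} - mean_j), divisor n-1 = 3:
  S[U,U] = ((0)·(0) + (2)·(2) + (0)·(0) + (-2)·(-2)) / 3 = 8/3 = 2.6667
  S[U,V] = ((0)·(1) + (2)·(-1) + (0)·(3) + (-2)·(-3)) / 3 = 4/3 = 1.3333
  S[V,V] = ((1)·(1) + (-1)·(-1) + (3)·(3) + (-3)·(-3)) / 3 = 20/3 = 6.6667
  S = [[2.6667, 1.3333],
 [1.3333, 6.6667]].

Step 3 — invert S. det(S) = 2.6667·6.6667 - (1.3333)² = 16.
  S^{-1} = (1/det) · [[d, -b], [-b, a]] = [[0.4167, -0.0833],
 [-0.0833, 0.1667]].

Step 4 — quadratic form (x̄ - mu_0)^T · S^{-1} · (x̄ - mu_0):
  S^{-1} · (x̄ - mu_0) = (0.8333, -0.1667),
  (x̄ - mu_0)^T · [...] = (2)·(0.8333) + (0)·(-0.1667) = 1.6667.

Step 5 — scale by n: T² = 4 · 1.6667 = 6.6667.

T² ≈ 6.6667


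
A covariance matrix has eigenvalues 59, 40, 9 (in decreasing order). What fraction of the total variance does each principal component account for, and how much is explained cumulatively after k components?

Step 1 — total variance = trace(Sigma) = Σ λ_i = 59 + 40 + 9 = 108.

Step 2 — fraction explained by component i = λ_i / Σ λ:
  PC1: 59/108 = 0.5463
  PC2: 40/108 = 0.3704
  PC3: 9/108 = 0.0833

Step 3 — cumulative fraction after k components = (λ_1 + ... + λ_k) / Σ λ:
  k = 1: 59/108 = 0.5463
  k = 2: (59 + 40)/108 = 99/108 = 0.9167
  k = 3: (59 + 40 + 9)/108 = 108/108 = 1

Summary (fraction, with percent):

explained: PC1 0.5463 (54.63%), PC2 0.3704 (37.04%), PC3 0.0833 (8.33%);  cumulative: 0.5463, 0.9167, 1


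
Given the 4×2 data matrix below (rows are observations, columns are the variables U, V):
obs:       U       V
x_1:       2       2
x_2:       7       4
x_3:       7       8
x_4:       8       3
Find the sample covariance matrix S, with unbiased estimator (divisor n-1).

Step 1 — column means:
  mean(U) = (2 + 7 + 7 + 8) / 4 = 24/4 = 6
  mean(V) = (2 + 4 + 8 + 3) / 4 = 17/4 = 4.25

Step 2 — sample covariance S[i,j] = (1/(n-1)) · Σ_k (x_{k,i} - mean_i) · (x_{k,j} - mean_j), with n-1 = 3.
  S[U,U] = ((-4)·(-4) + (1)·(1) + (1)·(1) + (2)·(2)) / 3 = 22/3 = 7.3333
  S[U,V] = ((-4)·(-2.25) + (1)·(-0.25) + (1)·(3.75) + (2)·(-1.25)) / 3 = 10/3 = 3.3333
  S[V,V] = ((-2.25)·(-2.25) + (-0.25)·(-0.25) + (3.75)·(3.75) + (-1.25)·(-1.25)) / 3 = 20.75/3 = 6.9167

S is symmetric (S[j,i] = S[i,j]). Assembling:

S = [[7.3333, 3.3333],
 [3.3333, 6.9167]]


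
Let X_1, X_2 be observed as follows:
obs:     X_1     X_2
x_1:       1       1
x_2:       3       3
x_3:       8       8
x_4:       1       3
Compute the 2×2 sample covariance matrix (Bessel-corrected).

Step 1 — column means:
  mean(X_1) = (1 + 3 + 8 + 1) / 4 = 13/4 = 3.25
  mean(X_2) = (1 + 3 + 8 + 3) / 4 = 15/4 = 3.75

Step 2 — sample covariance S[i,j] = (1/(n-1)) · Σ_k (x_{k,i} - mean_i) · (x_{k,j} - mean_j), with n-1 = 3.
  S[X_1,X_1] = ((-2.25)·(-2.25) + (-0.25)·(-0.25) + (4.75)·(4.75) + (-2.25)·(-2.25)) / 3 = 32.75/3 = 10.9167
  S[X_1,X_2] = ((-2.25)·(-2.75) + (-0.25)·(-0.75) + (4.75)·(4.25) + (-2.25)·(-0.75)) / 3 = 28.25/3 = 9.4167
  S[X_2,X_2] = ((-2.75)·(-2.75) + (-0.75)·(-0.75) + (4.25)·(4.25) + (-0.75)·(-0.75)) / 3 = 26.75/3 = 8.9167

S is symmetric (S[j,i] = S[i,j]). Assembling:

S = [[10.9167, 9.4167],
 [9.4167, 8.9167]]


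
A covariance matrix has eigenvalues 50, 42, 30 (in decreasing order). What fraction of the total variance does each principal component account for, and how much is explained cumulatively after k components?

Step 1 — total variance = trace(Sigma) = Σ λ_i = 50 + 42 + 30 = 122.

Step 2 — fraction explained by component i = λ_i / Σ λ:
  PC1: 50/122 = 0.4098
  PC2: 42/122 = 0.3443
  PC3: 30/122 = 0.2459

Step 3 — cumulative fraction after k components = (λ_1 + ... + λ_k) / Σ λ:
  k = 1: 50/122 = 0.4098
  k = 2: (50 + 42)/122 = 92/122 = 0.7541
  k = 3: (50 + 42 + 30)/122 = 122/122 = 1

Summary (fraction, with percent):

explained: PC1 0.4098 (40.98%), PC2 0.3443 (34.43%), PC3 0.2459 (24.59%);  cumulative: 0.4098, 0.7541, 1


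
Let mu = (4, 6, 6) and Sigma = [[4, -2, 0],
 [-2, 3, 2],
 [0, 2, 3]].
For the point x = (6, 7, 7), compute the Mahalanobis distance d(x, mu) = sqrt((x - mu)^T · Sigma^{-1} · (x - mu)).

Step 1 — centre the observation: (x - mu) = (2, 1, 1).

Step 2 — invert Sigma (cofactor / det for 3×3, or solve directly):
  Sigma^{-1} = [[0.625, 0.75, -0.5],
 [0.75, 1.5, -1],
 [-0.5, -1, 1]].

Step 3 — form the quadratic (x - mu)^T · Sigma^{-1} · (x - mu):
  Sigma^{-1} · (x - mu) = (1.5, 2, -1).
  (x - mu)^T · [Sigma^{-1} · (x - mu)] = (2)·(1.5) + (1)·(2) + (1)·(-1) = 4.

Step 4 — take square root: d = √(4) ≈ 2.

d(x, mu) = √(4) ≈ 2


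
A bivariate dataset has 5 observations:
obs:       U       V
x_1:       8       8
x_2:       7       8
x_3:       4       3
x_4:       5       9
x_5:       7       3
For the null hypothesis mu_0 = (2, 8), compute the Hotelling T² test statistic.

Step 1 — sample mean vector:
  mean(U) = (8 + 7 + 4 + 5 + 7) / 5 = 31/5 = 6.2
  mean(V) = (8 + 8 + 3 + 9 + 3) / 5 = 31/5 = 6.2
  x̄ = (6.2, 6.2),  deviation x̄ - mu_0 = (6.2, 6.2) - (2, 8) = (4.2, -1.8).

Step 2 — sample covariance matrix, S[i,j] = (1/(n-1)) · Σ_k (x_{k,i} - mean_i) · (x_{k,j} - mean_j), divisor n-1 = 4:
  S[U,U] = ((1.8)·(1.8) + (0.8)·(0.8) + (-2.2)·(-2.2) + (-1.2)·(-1.2) + (0.8)·(0.8)) / 4 = 10.8/4 = 2.7
  S[U,V] = ((1.8)·(1.8) + (0.8)·(1.8) + (-2.2)·(-3.2) + (-1.2)·(2.8) + (0.8)·(-3.2)) / 4 = 5.8/4 = 1.45
  S[V,V] = ((1.8)·(1.8) + (1.8)·(1.8) + (-3.2)·(-3.2) + (2.8)·(2.8) + (-3.2)·(-3.2)) / 4 = 34.8/4 = 8.7
  S = [[2.7, 1.45],
 [1.45, 8.7]].

Step 3 — invert S. det(S) = 2.7·8.7 - (1.45)² = 21.3875.
  S^{-1} = (1/det) · [[d, -b], [-b, a]] = [[0.4068, -0.0678],
 [-0.0678, 0.1262]].

Step 4 — quadratic form (x̄ - mu_0)^T · S^{-1} · (x̄ - mu_0):
  S^{-1} · (x̄ - mu_0) = (1.8305, -0.512),
  (x̄ - mu_0)^T · [...] = (4.2)·(1.8305) + (-1.8)·(-0.512) = 8.6097.

Step 5 — scale by n: T² = 5 · 8.6097 = 43.0485.

T² ≈ 43.0485


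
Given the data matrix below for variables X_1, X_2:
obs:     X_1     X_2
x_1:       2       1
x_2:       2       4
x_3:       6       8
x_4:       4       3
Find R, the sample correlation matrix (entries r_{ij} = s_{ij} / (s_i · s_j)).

Step 1 — column means:
  mean(X_1) = (2 + 2 + 6 + 4) / 4 = 14/4 = 3.5
  mean(X_2) = (1 + 4 + 8 + 3) / 4 = 16/4 = 4

Step 2 — sample variances and covariances s[i,j] = (1/(n-1)) · Σ_k (x_{k,i} - mean_i) · (x_{k,j} - mean_j), with n-1 = 3:
  s[X_1,X_1] = ((-1.5)·(-1.5) + (-1.5)·(-1.5) + (2.5)·(2.5) + (0.5)·(0.5)) / 3 = 11/3 = 3.6667
  s[X_1,X_2] = ((-1.5)·(-3) + (-1.5)·(0) + (2.5)·(4) + (0.5)·(-1)) / 3 = 14/3 = 4.6667
  s[X_2,X_2] = ((-3)·(-3) + (0)·(0) + (4)·(4) + (-1)·(-1)) / 3 = 26/3 = 8.6667
  Sample standard deviations s_i = √(s[i,i]):
  s(X_1) = √(3.6667) = 1.9149
  s(X_2) = √(8.6667) = 2.9439

Step 3 — r_{ij} = s_{ij} / (s_i · s_j):
  r[X_1,X_1] = 1 (diagonal).
  r[X_1,X_2] = 4.6667 / (1.9149 · 2.9439) = 4.6667 / 5.6372 = 0.8278
  r[X_2,X_2] = 1 (diagonal).

R is symmetric with unit diagonal. Assembling:

R = [[1, 0.8278],
 [0.8278, 1]]


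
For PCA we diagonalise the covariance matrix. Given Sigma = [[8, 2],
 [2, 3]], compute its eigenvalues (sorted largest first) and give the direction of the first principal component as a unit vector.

Step 1 — characteristic polynomial of 2×2 Sigma:
  det(Sigma - λI) = λ² - trace · λ + det = 0.
  trace = 8 + 3 = 11, det = 8·3 - (2)² = 20.
Step 2 — discriminant:
  Δ = trace² - 4·det = 121 - 80 = 41.
Step 3 — eigenvalues:
  λ = (trace ± √Δ)/2 = (11 ± 6.4031)/2,
  λ_1 = 8.7016,  λ_2 = 2.2984.

Step 4 — unit eigenvector for λ_1: solve (Sigma - λ_1 I)v = 0. First row:
  (8 - 8.7016)·v_x + (2)·v_y = 0, i.e. (-0.7016)·v_x + (2)·v_y = 0,
  so v ∝ (b, λ_1 - a) = (2, 0.7016) = u.
  ||u|| = √((2)² + (0.7016)²) = √(4.4922) ≈ 2.1195,
  v_1 = u/||u|| ≈ (0.9436, 0.331) (||v_1|| = 1).

λ_1 = 8.7016,  λ_2 = 2.2984;  v_1 ≈ (0.9436, 0.331)


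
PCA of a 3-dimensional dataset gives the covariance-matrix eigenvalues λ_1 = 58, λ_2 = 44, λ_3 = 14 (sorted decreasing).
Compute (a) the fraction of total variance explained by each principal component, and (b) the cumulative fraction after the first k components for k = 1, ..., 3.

Step 1 — total variance = trace(Sigma) = Σ λ_i = 58 + 44 + 14 = 116.

Step 2 — fraction explained by component i = λ_i / Σ λ:
  PC1: 58/116 = 0.5
  PC2: 44/116 = 0.3793
  PC3: 14/116 = 0.1207

Step 3 — cumulative fraction after k components = (λ_1 + ... + λ_k) / Σ λ:
  k = 1: 58/116 = 0.5
  k = 2: (58 + 44)/116 = 102/116 = 0.8793
  k = 3: (58 + 44 + 14)/116 = 116/116 = 1

Summary (fraction, with percent):

explained: PC1 0.5 (50%), PC2 0.3793 (37.93%), PC3 0.1207 (12.07%);  cumulative: 0.5, 0.8793, 1


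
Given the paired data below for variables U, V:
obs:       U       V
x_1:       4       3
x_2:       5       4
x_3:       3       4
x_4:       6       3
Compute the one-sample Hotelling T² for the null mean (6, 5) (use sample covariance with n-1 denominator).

Step 1 — sample mean vector:
  mean(U) = (4 + 5 + 3 + 6) / 4 = 18/4 = 4.5
  mean(V) = (3 + 4 + 4 + 3) / 4 = 14/4 = 3.5
  x̄ = (4.5, 3.5),  deviation x̄ - mu_0 = (4.5, 3.5) - (6, 5) = (-1.5, -1.5).

Step 2 — sample covariance matrix, S[i,j] = (1/(n-1)) · Σ_k (x_{k,i} - mean_i) · (x_{k,j} - mean_j), divisor n-1 = 3:
  S[U,U] = ((-0.5)·(-0.5) + (0.5)·(0.5) + (-1.5)·(-1.5) + (1.5)·(1.5)) / 3 = 5/3 = 1.6667
  S[U,V] = ((-0.5)·(-0.5) + (0.5)·(0.5) + (-1.5)·(0.5) + (1.5)·(-0.5)) / 3 = -1/3 = -0.3333
  S[V,V] = ((-0.5)·(-0.5) + (0.5)·(0.5) + (0.5)·(0.5) + (-0.5)·(-0.5)) / 3 = 1/3 = 0.3333
  S = [[1.6667, -0.3333],
 [-0.3333, 0.3333]].

Step 3 — invert S. det(S) = 1.6667·0.3333 - (-0.3333)² = 0.4444.
  S^{-1} = (1/det) · [[d, -b], [-b, a]] = [[0.75, 0.75],
 [0.75, 3.75]].

Step 4 — quadratic form (x̄ - mu_0)^T · S^{-1} · (x̄ - mu_0):
  S^{-1} · (x̄ - mu_0) = (-2.25, -6.75),
  (x̄ - mu_0)^T · [...] = (-1.5)·(-2.25) + (-1.5)·(-6.75) = 13.5.

Step 5 — scale by n: T² = 4 · 13.5 = 54.

T² ≈ 54


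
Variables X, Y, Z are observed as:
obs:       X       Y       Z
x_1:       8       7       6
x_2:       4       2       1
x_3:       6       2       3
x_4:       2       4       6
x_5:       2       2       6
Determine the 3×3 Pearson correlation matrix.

Step 1 — column means:
  mean(X) = (8 + 4 + 6 + 2 + 2) / 5 = 22/5 = 4.4
  mean(Y) = (7 + 2 + 2 + 4 + 2) / 5 = 17/5 = 3.4
  mean(Z) = (6 + 1 + 3 + 6 + 6) / 5 = 22/5 = 4.4

Step 2 — sample variances and covariances s[i,j] = (1/(n-1)) · Σ_k (x_{k,i} - mean_i) · (x_{k,j} - mean_j), with n-1 = 4:
  s[X,X] = ((3.6)·(3.6) + (-0.4)·(-0.4) + (1.6)·(1.6) + (-2.4)·(-2.4) + (-2.4)·(-2.4)) / 4 = 27.2/4 = 6.8
  s[X,Y] = ((3.6)·(3.6) + (-0.4)·(-1.4) + (1.6)·(-1.4) + (-2.4)·(0.6) + (-2.4)·(-1.4)) / 4 = 13.2/4 = 3.3
  s[X,Z] = ((3.6)·(1.6) + (-0.4)·(-3.4) + (1.6)·(-1.4) + (-2.4)·(1.6) + (-2.4)·(1.6)) / 4 = -2.8/4 = -0.7
  s[Y,Y] = ((3.6)·(3.6) + (-1.4)·(-1.4) + (-1.4)·(-1.4) + (0.6)·(0.6) + (-1.4)·(-1.4)) / 4 = 19.2/4 = 4.8
  s[Y,Z] = ((3.6)·(1.6) + (-1.4)·(-3.4) + (-1.4)·(-1.4) + (0.6)·(1.6) + (-1.4)·(1.6)) / 4 = 11.2/4 = 2.8
  s[Z,Z] = ((1.6)·(1.6) + (-3.4)·(-3.4) + (-1.4)·(-1.4) + (1.6)·(1.6) + (1.6)·(1.6)) / 4 = 21.2/4 = 5.3
  Sample standard deviations s_i = √(s[i,i]):
  s(X) = √(6.8) = 2.6077
  s(Y) = √(4.8) = 2.1909
  s(Z) = √(5.3) = 2.3022

Step 3 — r_{ij} = s_{ij} / (s_i · s_j):
  r[X,X] = 1 (diagonal).
  r[X,Y] = 3.3 / (2.6077 · 2.1909) = 3.3 / 5.7131 = 0.5776
  r[X,Z] = -0.7 / (2.6077 · 2.3022) = -0.7 / 6.0033 = -0.1166
  r[Y,Y] = 1 (diagonal).
  r[Y,Z] = 2.8 / (2.1909 · 2.3022) = 2.8 / 5.0438 = 0.5551
  r[Z,Z] = 1 (diagonal).

R is symmetric with unit diagonal. Assembling:

R = [[1, 0.5776, -0.1166],
 [0.5776, 1, 0.5551],
 [-0.1166, 0.5551, 1]]


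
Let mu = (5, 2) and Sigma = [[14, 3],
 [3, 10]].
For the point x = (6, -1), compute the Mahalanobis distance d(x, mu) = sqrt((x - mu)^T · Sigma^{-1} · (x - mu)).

Step 1 — centre the observation: (x - mu) = (1, -3).

Step 2 — invert Sigma. det(Sigma) = 14·10 - (3)² = 131.
  Sigma^{-1} = (1/det) · [[d, -b], [-b, a]] = [[0.0763, -0.0229],
 [-0.0229, 0.1069]].

Step 3 — form the quadratic (x - mu)^T · Sigma^{-1} · (x - mu):
  Sigma^{-1} · (x - mu) = (0.145, -0.3435).
  (x - mu)^T · [Sigma^{-1} · (x - mu)] = (1)·(0.145) + (-3)·(-0.3435) = 1.1756.

Step 4 — take square root: d = √(1.1756) ≈ 1.0842.

d(x, mu) = √(1.1756) ≈ 1.0842


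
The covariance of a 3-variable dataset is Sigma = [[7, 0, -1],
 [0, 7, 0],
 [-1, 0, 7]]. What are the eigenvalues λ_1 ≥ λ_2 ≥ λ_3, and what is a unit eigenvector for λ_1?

Step 1 — characteristic polynomial p(λ) = det(λI - Sigma) = λ³ - tr·λ² + c_1·λ - det, where tr = trace, c_1 = sum of the principal 2×2 minors, det = det(Sigma):
  tr = 7 + 7 + 7 = 21,
  c_1 = (7·7 - (0)²) + (7·7 - (-1)²) + (7·7 - (0)²) = 49 + 48 + 49 = 146,
  det = 7·(7·7 - (0)²) - (0)·((0)·7 - (0)·(-1)) + (-1)·((0)·(0) - 7·(-1)) = 7·(49) - (0)·(0) + (-1)·(7) = 336.
  So p(λ) = λ³ - 21λ² + 146λ - 336.
Step 2 — look for an integer root (rational root theorem: any rational root is an integer divisor of 336). Testing λ = 6:
  p(6) = 216 - 756 + 876 - 336 = 0  ✓
  Dividing out (λ - 6): p(λ) = (λ - 6)(λ² - 15λ + 56).
Step 3 — remaining eigenvalues from the quadratic λ² - 15λ + 56 = 0:
  Δ = 15² - 4·56 = 225 - 224 = 1,  λ = (15 ± √1)/2 = (15 ± 1)/2 = 8 or 7.
  Sorted: λ_1 = 8,  λ_2 = 7,  λ_3 = 6  (check: sum = 21 = tr ✓).

Step 4 — unit eigenvector for λ_1 = 8: v spans the null space of (Sigma - λ_1 I), whose rows are
  r_1 = (-1, 0, -1),  r_2 = (0, -1, 0),  r_3 = (-1, 0, -1).
  v is orthogonal to every row, so take v ∝ r_1 × r_2 = ((0)·(0) - (-1)·(-1), (-1)·(0) - (-1)·(0), (-1)·(-1) - (0)·(0)) = (-1, 0, 1).
  Rescale (multiply by -1 so the first nonzero entry is positive): u = (1, 0, -1).
  ||u|| = √((1)² + (0)² + (-1)²) = √(2) ≈ 1.4142,  v_1 = u/||u|| ≈ (0.7071, 0, -0.7071) (||v_1|| = 1).

λ_1 = 8,  λ_2 = 7,  λ_3 = 6;  v_1 ≈ (0.7071, 0, -0.7071)


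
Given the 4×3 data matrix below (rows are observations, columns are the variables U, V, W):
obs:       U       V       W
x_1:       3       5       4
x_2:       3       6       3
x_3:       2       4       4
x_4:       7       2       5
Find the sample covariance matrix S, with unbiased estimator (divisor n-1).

Step 1 — column means:
  mean(U) = (3 + 3 + 2 + 7) / 4 = 15/4 = 3.75
  mean(V) = (5 + 6 + 4 + 2) / 4 = 17/4 = 4.25
  mean(W) = (4 + 3 + 4 + 5) / 4 = 16/4 = 4

Step 2 — sample covariance S[i,j] = (1/(n-1)) · Σ_k (x_{k,i} - mean_i) · (x_{k,j} - mean_j), with n-1 = 3.
  S[U,U] = ((-0.75)·(-0.75) + (-0.75)·(-0.75) + (-1.75)·(-1.75) + (3.25)·(3.25)) / 3 = 14.75/3 = 4.9167
  S[U,V] = ((-0.75)·(0.75) + (-0.75)·(1.75) + (-1.75)·(-0.25) + (3.25)·(-2.25)) / 3 = -8.75/3 = -2.9167
  S[U,W] = ((-0.75)·(0) + (-0.75)·(-1) + (-1.75)·(0) + (3.25)·(1)) / 3 = 4/3 = 1.3333
  S[V,V] = ((0.75)·(0.75) + (1.75)·(1.75) + (-0.25)·(-0.25) + (-2.25)·(-2.25)) / 3 = 8.75/3 = 2.9167
  S[V,W] = ((0.75)·(0) + (1.75)·(-1) + (-0.25)·(0) + (-2.25)·(1)) / 3 = -4/3 = -1.3333
  S[W,W] = ((0)·(0) + (-1)·(-1) + (0)·(0) + (1)·(1)) / 3 = 2/3 = 0.6667

S is symmetric (S[j,i] = S[i,j]). Assembling:

S = [[4.9167, -2.9167, 1.3333],
 [-2.9167, 2.9167, -1.3333],
 [1.3333, -1.3333, 0.6667]]


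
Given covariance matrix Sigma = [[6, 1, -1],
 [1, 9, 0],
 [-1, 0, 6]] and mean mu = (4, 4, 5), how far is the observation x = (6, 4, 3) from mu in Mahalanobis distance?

Step 1 — centre the observation: (x - mu) = (2, 0, -2).

Step 2 — invert Sigma (cofactor / det for 3×3, or solve directly):
  Sigma^{-1} = [[0.1748, -0.0194, 0.0291],
 [-0.0194, 0.1133, -0.0032],
 [0.0291, -0.0032, 0.1715]].

Step 3 — form the quadratic (x - mu)^T · Sigma^{-1} · (x - mu):
  Sigma^{-1} · (x - mu) = (0.2913, -0.0324, -0.2848).
  (x - mu)^T · [Sigma^{-1} · (x - mu)] = (2)·(0.2913) + (0)·(-0.0324) + (-2)·(-0.2848) = 1.1521.

Step 4 — take square root: d = √(1.1521) ≈ 1.0734.

d(x, mu) = √(1.1521) ≈ 1.0734


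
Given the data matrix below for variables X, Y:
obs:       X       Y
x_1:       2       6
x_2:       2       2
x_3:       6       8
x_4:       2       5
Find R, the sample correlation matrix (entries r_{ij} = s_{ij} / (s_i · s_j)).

Step 1 — column means:
  mean(X) = (2 + 2 + 6 + 2) / 4 = 12/4 = 3
  mean(Y) = (6 + 2 + 8 + 5) / 4 = 21/4 = 5.25

Step 2 — sample variances and covariances s[i,j] = (1/(n-1)) · Σ_k (x_{k,i} - mean_i) · (x_{k,j} - mean_j), with n-1 = 3:
  s[X,X] = ((-1)·(-1) + (-1)·(-1) + (3)·(3) + (-1)·(-1)) / 3 = 12/3 = 4
  s[X,Y] = ((-1)·(0.75) + (-1)·(-3.25) + (3)·(2.75) + (-1)·(-0.25)) / 3 = 11/3 = 3.6667
  s[Y,Y] = ((0.75)·(0.75) + (-3.25)·(-3.25) + (2.75)·(2.75) + (-0.25)·(-0.25)) / 3 = 18.75/3 = 6.25
  Sample standard deviations s_i = √(s[i,i]):
  s(X) = √(4) = 2
  s(Y) = √(6.25) = 2.5

Step 3 — r_{ij} = s_{ij} / (s_i · s_j):
  r[X,X] = 1 (diagonal).
  r[X,Y] = 3.6667 / (2 · 2.5) = 3.6667 / 5 = 0.7333
  r[Y,Y] = 1 (diagonal).

R is symmetric with unit diagonal. Assembling:

R = [[1, 0.7333],
 [0.7333, 1]]


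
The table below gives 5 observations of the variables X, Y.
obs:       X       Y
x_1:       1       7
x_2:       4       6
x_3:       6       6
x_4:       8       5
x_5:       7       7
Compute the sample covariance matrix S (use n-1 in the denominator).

Step 1 — column means:
  mean(X) = (1 + 4 + 6 + 8 + 7) / 5 = 26/5 = 5.2
  mean(Y) = (7 + 6 + 6 + 5 + 7) / 5 = 31/5 = 6.2

Step 2 — sample covariance S[i,j] = (1/(n-1)) · Σ_k (x_{k,i} - mean_i) · (x_{k,j} - mean_j), with n-1 = 4.
  S[X,X] = ((-4.2)·(-4.2) + (-1.2)·(-1.2) + (0.8)·(0.8) + (2.8)·(2.8) + (1.8)·(1.8)) / 4 = 30.8/4 = 7.7
  S[X,Y] = ((-4.2)·(0.8) + (-1.2)·(-0.2) + (0.8)·(-0.2) + (2.8)·(-1.2) + (1.8)·(0.8)) / 4 = -5.2/4 = -1.3
  S[Y,Y] = ((0.8)·(0.8) + (-0.2)·(-0.2) + (-0.2)·(-0.2) + (-1.2)·(-1.2) + (0.8)·(0.8)) / 4 = 2.8/4 = 0.7

S is symmetric (S[j,i] = S[i,j]). Assembling:

S = [[7.7, -1.3],
 [-1.3, 0.7]]


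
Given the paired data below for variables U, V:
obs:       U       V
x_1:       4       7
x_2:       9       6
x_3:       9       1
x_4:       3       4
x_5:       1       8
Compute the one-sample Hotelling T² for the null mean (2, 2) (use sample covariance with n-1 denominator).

Step 1 — sample mean vector:
  mean(U) = (4 + 9 + 9 + 3 + 1) / 5 = 26/5 = 5.2
  mean(V) = (7 + 6 + 1 + 4 + 8) / 5 = 26/5 = 5.2
  x̄ = (5.2, 5.2),  deviation x̄ - mu_0 = (5.2, 5.2) - (2, 2) = (3.2, 3.2).

Step 2 — sample covariance matrix, S[i,j] = (1/(n-1)) · Σ_k (x_{k,i} - mean_i) · (x_{k,j} - mean_j), divisor n-1 = 4:
  S[U,U] = ((-1.2)·(-1.2) + (3.8)·(3.8) + (3.8)·(3.8) + (-2.2)·(-2.2) + (-4.2)·(-4.2)) / 4 = 52.8/4 = 13.2
  S[U,V] = ((-1.2)·(1.8) + (3.8)·(0.8) + (3.8)·(-4.2) + (-2.2)·(-1.2) + (-4.2)·(2.8)) / 4 = -24.2/4 = -6.05
  S[V,V] = ((1.8)·(1.8) + (0.8)·(0.8) + (-4.2)·(-4.2) + (-1.2)·(-1.2) + (2.8)·(2.8)) / 4 = 30.8/4 = 7.7
  S = [[13.2, -6.05],
 [-6.05, 7.7]].

Step 3 — invert S. det(S) = 13.2·7.7 - (-6.05)² = 65.0375.
  S^{-1} = (1/det) · [[d, -b], [-b, a]] = [[0.1184, 0.093],
 [0.093, 0.203]].

Step 4 — quadratic form (x̄ - mu_0)^T · S^{-1} · (x̄ - mu_0):
  S^{-1} · (x̄ - mu_0) = (0.6765, 0.9471),
  (x̄ - mu_0)^T · [...] = (3.2)·(0.6765) + (3.2)·(0.9471) = 5.1958.

Step 5 — scale by n: T² = 5 · 5.1958 = 25.9789.

T² ≈ 25.9789
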